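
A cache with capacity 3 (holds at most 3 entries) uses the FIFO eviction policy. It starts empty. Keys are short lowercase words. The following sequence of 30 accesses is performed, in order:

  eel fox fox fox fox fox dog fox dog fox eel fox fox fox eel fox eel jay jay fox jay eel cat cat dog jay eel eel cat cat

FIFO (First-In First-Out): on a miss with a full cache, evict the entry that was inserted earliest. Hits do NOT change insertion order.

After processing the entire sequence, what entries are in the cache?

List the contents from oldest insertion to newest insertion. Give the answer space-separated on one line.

Answer: jay eel cat

Derivation:
FIFO simulation (capacity=3):
  1. access eel: MISS. Cache (old->new): [eel]
  2. access fox: MISS. Cache (old->new): [eel fox]
  3. access fox: HIT. Cache (old->new): [eel fox]
  4. access fox: HIT. Cache (old->new): [eel fox]
  5. access fox: HIT. Cache (old->new): [eel fox]
  6. access fox: HIT. Cache (old->new): [eel fox]
  7. access dog: MISS. Cache (old->new): [eel fox dog]
  8. access fox: HIT. Cache (old->new): [eel fox dog]
  9. access dog: HIT. Cache (old->new): [eel fox dog]
  10. access fox: HIT. Cache (old->new): [eel fox dog]
  11. access eel: HIT. Cache (old->new): [eel fox dog]
  12. access fox: HIT. Cache (old->new): [eel fox dog]
  13. access fox: HIT. Cache (old->new): [eel fox dog]
  14. access fox: HIT. Cache (old->new): [eel fox dog]
  15. access eel: HIT. Cache (old->new): [eel fox dog]
  16. access fox: HIT. Cache (old->new): [eel fox dog]
  17. access eel: HIT. Cache (old->new): [eel fox dog]
  18. access jay: MISS, evict eel. Cache (old->new): [fox dog jay]
  19. access jay: HIT. Cache (old->new): [fox dog jay]
  20. access fox: HIT. Cache (old->new): [fox dog jay]
  21. access jay: HIT. Cache (old->new): [fox dog jay]
  22. access eel: MISS, evict fox. Cache (old->new): [dog jay eel]
  23. access cat: MISS, evict dog. Cache (old->new): [jay eel cat]
  24. access cat: HIT. Cache (old->new): [jay eel cat]
  25. access dog: MISS, evict jay. Cache (old->new): [eel cat dog]
  26. access jay: MISS, evict eel. Cache (old->new): [cat dog jay]
  27. access eel: MISS, evict cat. Cache (old->new): [dog jay eel]
  28. access eel: HIT. Cache (old->new): [dog jay eel]
  29. access cat: MISS, evict dog. Cache (old->new): [jay eel cat]
  30. access cat: HIT. Cache (old->new): [jay eel cat]
Total: 20 hits, 10 misses, 7 evictions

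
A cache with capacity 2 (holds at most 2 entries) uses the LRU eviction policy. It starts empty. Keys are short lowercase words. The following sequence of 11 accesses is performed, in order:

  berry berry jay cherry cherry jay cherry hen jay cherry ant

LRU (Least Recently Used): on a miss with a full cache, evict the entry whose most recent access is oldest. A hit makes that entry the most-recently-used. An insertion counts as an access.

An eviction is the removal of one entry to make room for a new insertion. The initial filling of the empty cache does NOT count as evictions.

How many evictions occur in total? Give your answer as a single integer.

Answer: 5

Derivation:
LRU simulation (capacity=2):
  1. access berry: MISS. Cache (LRU->MRU): [berry]
  2. access berry: HIT. Cache (LRU->MRU): [berry]
  3. access jay: MISS. Cache (LRU->MRU): [berry jay]
  4. access cherry: MISS, evict berry. Cache (LRU->MRU): [jay cherry]
  5. access cherry: HIT. Cache (LRU->MRU): [jay cherry]
  6. access jay: HIT. Cache (LRU->MRU): [cherry jay]
  7. access cherry: HIT. Cache (LRU->MRU): [jay cherry]
  8. access hen: MISS, evict jay. Cache (LRU->MRU): [cherry hen]
  9. access jay: MISS, evict cherry. Cache (LRU->MRU): [hen jay]
  10. access cherry: MISS, evict hen. Cache (LRU->MRU): [jay cherry]
  11. access ant: MISS, evict jay. Cache (LRU->MRU): [cherry ant]
Total: 4 hits, 7 misses, 5 evictions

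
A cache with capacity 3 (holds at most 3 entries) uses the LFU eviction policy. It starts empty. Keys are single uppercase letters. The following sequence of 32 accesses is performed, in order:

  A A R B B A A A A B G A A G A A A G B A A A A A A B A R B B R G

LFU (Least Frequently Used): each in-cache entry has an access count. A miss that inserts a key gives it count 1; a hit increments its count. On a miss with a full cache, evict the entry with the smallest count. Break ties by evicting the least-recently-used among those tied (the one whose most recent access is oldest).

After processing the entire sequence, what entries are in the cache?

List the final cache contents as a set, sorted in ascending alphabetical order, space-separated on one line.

Answer: A B G

Derivation:
LFU simulation (capacity=3):
  1. access A: MISS. Cache: [A(c=1)]
  2. access A: HIT, count now 2. Cache: [A(c=2)]
  3. access R: MISS. Cache: [R(c=1) A(c=2)]
  4. access B: MISS. Cache: [R(c=1) B(c=1) A(c=2)]
  5. access B: HIT, count now 2. Cache: [R(c=1) A(c=2) B(c=2)]
  6. access A: HIT, count now 3. Cache: [R(c=1) B(c=2) A(c=3)]
  7. access A: HIT, count now 4. Cache: [R(c=1) B(c=2) A(c=4)]
  8. access A: HIT, count now 5. Cache: [R(c=1) B(c=2) A(c=5)]
  9. access A: HIT, count now 6. Cache: [R(c=1) B(c=2) A(c=6)]
  10. access B: HIT, count now 3. Cache: [R(c=1) B(c=3) A(c=6)]
  11. access G: MISS, evict R(c=1). Cache: [G(c=1) B(c=3) A(c=6)]
  12. access A: HIT, count now 7. Cache: [G(c=1) B(c=3) A(c=7)]
  13. access A: HIT, count now 8. Cache: [G(c=1) B(c=3) A(c=8)]
  14. access G: HIT, count now 2. Cache: [G(c=2) B(c=3) A(c=8)]
  15. access A: HIT, count now 9. Cache: [G(c=2) B(c=3) A(c=9)]
  16. access A: HIT, count now 10. Cache: [G(c=2) B(c=3) A(c=10)]
  17. access A: HIT, count now 11. Cache: [G(c=2) B(c=3) A(c=11)]
  18. access G: HIT, count now 3. Cache: [B(c=3) G(c=3) A(c=11)]
  19. access B: HIT, count now 4. Cache: [G(c=3) B(c=4) A(c=11)]
  20. access A: HIT, count now 12. Cache: [G(c=3) B(c=4) A(c=12)]
  21. access A: HIT, count now 13. Cache: [G(c=3) B(c=4) A(c=13)]
  22. access A: HIT, count now 14. Cache: [G(c=3) B(c=4) A(c=14)]
  23. access A: HIT, count now 15. Cache: [G(c=3) B(c=4) A(c=15)]
  24. access A: HIT, count now 16. Cache: [G(c=3) B(c=4) A(c=16)]
  25. access A: HIT, count now 17. Cache: [G(c=3) B(c=4) A(c=17)]
  26. access B: HIT, count now 5. Cache: [G(c=3) B(c=5) A(c=17)]
  27. access A: HIT, count now 18. Cache: [G(c=3) B(c=5) A(c=18)]
  28. access R: MISS, evict G(c=3). Cache: [R(c=1) B(c=5) A(c=18)]
  29. access B: HIT, count now 6. Cache: [R(c=1) B(c=6) A(c=18)]
  30. access B: HIT, count now 7. Cache: [R(c=1) B(c=7) A(c=18)]
  31. access R: HIT, count now 2. Cache: [R(c=2) B(c=7) A(c=18)]
  32. access G: MISS, evict R(c=2). Cache: [G(c=1) B(c=7) A(c=18)]
Total: 26 hits, 6 misses, 3 evictions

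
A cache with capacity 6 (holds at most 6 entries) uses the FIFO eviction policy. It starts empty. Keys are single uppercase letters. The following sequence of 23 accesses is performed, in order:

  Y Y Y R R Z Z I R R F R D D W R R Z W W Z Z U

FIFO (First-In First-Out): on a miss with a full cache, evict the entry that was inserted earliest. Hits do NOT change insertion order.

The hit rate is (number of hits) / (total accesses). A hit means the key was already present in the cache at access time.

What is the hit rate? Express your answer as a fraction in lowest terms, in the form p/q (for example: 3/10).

Answer: 15/23

Derivation:
FIFO simulation (capacity=6):
  1. access Y: MISS. Cache (old->new): [Y]
  2. access Y: HIT. Cache (old->new): [Y]
  3. access Y: HIT. Cache (old->new): [Y]
  4. access R: MISS. Cache (old->new): [Y R]
  5. access R: HIT. Cache (old->new): [Y R]
  6. access Z: MISS. Cache (old->new): [Y R Z]
  7. access Z: HIT. Cache (old->new): [Y R Z]
  8. access I: MISS. Cache (old->new): [Y R Z I]
  9. access R: HIT. Cache (old->new): [Y R Z I]
  10. access R: HIT. Cache (old->new): [Y R Z I]
  11. access F: MISS. Cache (old->new): [Y R Z I F]
  12. access R: HIT. Cache (old->new): [Y R Z I F]
  13. access D: MISS. Cache (old->new): [Y R Z I F D]
  14. access D: HIT. Cache (old->new): [Y R Z I F D]
  15. access W: MISS, evict Y. Cache (old->new): [R Z I F D W]
  16. access R: HIT. Cache (old->new): [R Z I F D W]
  17. access R: HIT. Cache (old->new): [R Z I F D W]
  18. access Z: HIT. Cache (old->new): [R Z I F D W]
  19. access W: HIT. Cache (old->new): [R Z I F D W]
  20. access W: HIT. Cache (old->new): [R Z I F D W]
  21. access Z: HIT. Cache (old->new): [R Z I F D W]
  22. access Z: HIT. Cache (old->new): [R Z I F D W]
  23. access U: MISS, evict R. Cache (old->new): [Z I F D W U]
Total: 15 hits, 8 misses, 2 evictions

Hit rate = 15/23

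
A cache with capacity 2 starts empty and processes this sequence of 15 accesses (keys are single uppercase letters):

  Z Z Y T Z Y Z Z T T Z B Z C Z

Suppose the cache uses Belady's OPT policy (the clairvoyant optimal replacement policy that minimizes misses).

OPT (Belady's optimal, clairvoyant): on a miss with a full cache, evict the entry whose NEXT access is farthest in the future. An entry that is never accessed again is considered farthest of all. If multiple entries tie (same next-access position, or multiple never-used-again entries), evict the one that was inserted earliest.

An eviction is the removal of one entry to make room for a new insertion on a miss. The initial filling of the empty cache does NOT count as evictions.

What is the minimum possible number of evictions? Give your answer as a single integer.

OPT (Belady) simulation (capacity=2):
  1. access Z: MISS. Cache: [Z]
  2. access Z: HIT. Next use of Z: step 5. Cache: [Z]
  3. access Y: MISS. Cache: [Z Y]
  4. access T: MISS, evict Y (next use: step 6). Cache: [Z T]
  5. access Z: HIT. Next use of Z: step 7. Cache: [Z T]
  6. access Y: MISS, evict T (next use: step 9). Cache: [Z Y]
  7. access Z: HIT. Next use of Z: step 8. Cache: [Z Y]
  8. access Z: HIT. Next use of Z: step 11. Cache: [Z Y]
  9. access T: MISS, evict Y (next use: never). Cache: [Z T]
  10. access T: HIT. Next use of T: never. Cache: [Z T]
  11. access Z: HIT. Next use of Z: step 13. Cache: [Z T]
  12. access B: MISS, evict T (next use: never). Cache: [Z B]
  13. access Z: HIT. Next use of Z: step 15. Cache: [Z B]
  14. access C: MISS, evict B (next use: never). Cache: [Z C]
  15. access Z: HIT. Next use of Z: never. Cache: [Z C]
Total: 8 hits, 7 misses, 5 evictions

Answer: 5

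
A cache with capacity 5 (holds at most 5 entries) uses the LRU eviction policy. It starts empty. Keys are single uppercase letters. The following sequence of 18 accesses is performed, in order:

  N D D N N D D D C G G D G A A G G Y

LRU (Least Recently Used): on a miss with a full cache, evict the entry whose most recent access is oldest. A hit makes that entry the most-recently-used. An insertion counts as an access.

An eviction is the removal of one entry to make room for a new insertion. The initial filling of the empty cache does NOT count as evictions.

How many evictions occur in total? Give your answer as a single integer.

LRU simulation (capacity=5):
  1. access N: MISS. Cache (LRU->MRU): [N]
  2. access D: MISS. Cache (LRU->MRU): [N D]
  3. access D: HIT. Cache (LRU->MRU): [N D]
  4. access N: HIT. Cache (LRU->MRU): [D N]
  5. access N: HIT. Cache (LRU->MRU): [D N]
  6. access D: HIT. Cache (LRU->MRU): [N D]
  7. access D: HIT. Cache (LRU->MRU): [N D]
  8. access D: HIT. Cache (LRU->MRU): [N D]
  9. access C: MISS. Cache (LRU->MRU): [N D C]
  10. access G: MISS. Cache (LRU->MRU): [N D C G]
  11. access G: HIT. Cache (LRU->MRU): [N D C G]
  12. access D: HIT. Cache (LRU->MRU): [N C G D]
  13. access G: HIT. Cache (LRU->MRU): [N C D G]
  14. access A: MISS. Cache (LRU->MRU): [N C D G A]
  15. access A: HIT. Cache (LRU->MRU): [N C D G A]
  16. access G: HIT. Cache (LRU->MRU): [N C D A G]
  17. access G: HIT. Cache (LRU->MRU): [N C D A G]
  18. access Y: MISS, evict N. Cache (LRU->MRU): [C D A G Y]
Total: 12 hits, 6 misses, 1 evictions

Answer: 1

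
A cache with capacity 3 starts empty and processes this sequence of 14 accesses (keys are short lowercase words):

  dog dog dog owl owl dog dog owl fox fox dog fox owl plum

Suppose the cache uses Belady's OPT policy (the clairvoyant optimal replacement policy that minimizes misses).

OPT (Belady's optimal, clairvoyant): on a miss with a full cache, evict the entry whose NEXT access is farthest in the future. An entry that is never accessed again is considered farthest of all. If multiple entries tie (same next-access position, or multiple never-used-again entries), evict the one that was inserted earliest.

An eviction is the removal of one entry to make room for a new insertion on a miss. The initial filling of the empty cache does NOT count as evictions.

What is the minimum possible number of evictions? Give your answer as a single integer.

OPT (Belady) simulation (capacity=3):
  1. access dog: MISS. Cache: [dog]
  2. access dog: HIT. Next use of dog: step 3. Cache: [dog]
  3. access dog: HIT. Next use of dog: step 6. Cache: [dog]
  4. access owl: MISS. Cache: [dog owl]
  5. access owl: HIT. Next use of owl: step 8. Cache: [dog owl]
  6. access dog: HIT. Next use of dog: step 7. Cache: [dog owl]
  7. access dog: HIT. Next use of dog: step 11. Cache: [dog owl]
  8. access owl: HIT. Next use of owl: step 13. Cache: [dog owl]
  9. access fox: MISS. Cache: [dog owl fox]
  10. access fox: HIT. Next use of fox: step 12. Cache: [dog owl fox]
  11. access dog: HIT. Next use of dog: never. Cache: [dog owl fox]
  12. access fox: HIT. Next use of fox: never. Cache: [dog owl fox]
  13. access owl: HIT. Next use of owl: never. Cache: [dog owl fox]
  14. access plum: MISS, evict dog (next use: never). Cache: [owl fox plum]
Total: 10 hits, 4 misses, 1 evictions

Answer: 1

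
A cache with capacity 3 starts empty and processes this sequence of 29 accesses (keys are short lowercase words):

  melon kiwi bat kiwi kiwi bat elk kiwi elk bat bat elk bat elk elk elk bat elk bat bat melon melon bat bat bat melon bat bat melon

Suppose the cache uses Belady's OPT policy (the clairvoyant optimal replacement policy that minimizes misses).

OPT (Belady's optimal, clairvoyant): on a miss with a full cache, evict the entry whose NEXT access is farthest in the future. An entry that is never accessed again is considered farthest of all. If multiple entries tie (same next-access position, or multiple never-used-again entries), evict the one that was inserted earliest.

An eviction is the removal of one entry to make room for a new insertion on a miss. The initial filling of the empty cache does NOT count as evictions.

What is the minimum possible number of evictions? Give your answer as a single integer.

OPT (Belady) simulation (capacity=3):
  1. access melon: MISS. Cache: [melon]
  2. access kiwi: MISS. Cache: [melon kiwi]
  3. access bat: MISS. Cache: [melon kiwi bat]
  4. access kiwi: HIT. Next use of kiwi: step 5. Cache: [melon kiwi bat]
  5. access kiwi: HIT. Next use of kiwi: step 8. Cache: [melon kiwi bat]
  6. access bat: HIT. Next use of bat: step 10. Cache: [melon kiwi bat]
  7. access elk: MISS, evict melon (next use: step 21). Cache: [kiwi bat elk]
  8. access kiwi: HIT. Next use of kiwi: never. Cache: [kiwi bat elk]
  9. access elk: HIT. Next use of elk: step 12. Cache: [kiwi bat elk]
  10. access bat: HIT. Next use of bat: step 11. Cache: [kiwi bat elk]
  11. access bat: HIT. Next use of bat: step 13. Cache: [kiwi bat elk]
  12. access elk: HIT. Next use of elk: step 14. Cache: [kiwi bat elk]
  13. access bat: HIT. Next use of bat: step 17. Cache: [kiwi bat elk]
  14. access elk: HIT. Next use of elk: step 15. Cache: [kiwi bat elk]
  15. access elk: HIT. Next use of elk: step 16. Cache: [kiwi bat elk]
  16. access elk: HIT. Next use of elk: step 18. Cache: [kiwi bat elk]
  17. access bat: HIT. Next use of bat: step 19. Cache: [kiwi bat elk]
  18. access elk: HIT. Next use of elk: never. Cache: [kiwi bat elk]
  19. access bat: HIT. Next use of bat: step 20. Cache: [kiwi bat elk]
  20. access bat: HIT. Next use of bat: step 23. Cache: [kiwi bat elk]
  21. access melon: MISS, evict kiwi (next use: never). Cache: [bat elk melon]
  22. access melon: HIT. Next use of melon: step 26. Cache: [bat elk melon]
  23. access bat: HIT. Next use of bat: step 24. Cache: [bat elk melon]
  24. access bat: HIT. Next use of bat: step 25. Cache: [bat elk melon]
  25. access bat: HIT. Next use of bat: step 27. Cache: [bat elk melon]
  26. access melon: HIT. Next use of melon: step 29. Cache: [bat elk melon]
  27. access bat: HIT. Next use of bat: step 28. Cache: [bat elk melon]
  28. access bat: HIT. Next use of bat: never. Cache: [bat elk melon]
  29. access melon: HIT. Next use of melon: never. Cache: [bat elk melon]
Total: 24 hits, 5 misses, 2 evictions

Answer: 2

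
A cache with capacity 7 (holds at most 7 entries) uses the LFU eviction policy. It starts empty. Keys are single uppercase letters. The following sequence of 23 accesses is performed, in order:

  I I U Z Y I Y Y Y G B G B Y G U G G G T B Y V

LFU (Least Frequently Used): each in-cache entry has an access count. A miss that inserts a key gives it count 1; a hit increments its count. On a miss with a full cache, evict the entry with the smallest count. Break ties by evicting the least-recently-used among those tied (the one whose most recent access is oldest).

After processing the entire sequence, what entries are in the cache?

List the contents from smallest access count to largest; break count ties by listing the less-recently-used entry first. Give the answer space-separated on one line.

Answer: T V U I B G Y

Derivation:
LFU simulation (capacity=7):
  1. access I: MISS. Cache: [I(c=1)]
  2. access I: HIT, count now 2. Cache: [I(c=2)]
  3. access U: MISS. Cache: [U(c=1) I(c=2)]
  4. access Z: MISS. Cache: [U(c=1) Z(c=1) I(c=2)]
  5. access Y: MISS. Cache: [U(c=1) Z(c=1) Y(c=1) I(c=2)]
  6. access I: HIT, count now 3. Cache: [U(c=1) Z(c=1) Y(c=1) I(c=3)]
  7. access Y: HIT, count now 2. Cache: [U(c=1) Z(c=1) Y(c=2) I(c=3)]
  8. access Y: HIT, count now 3. Cache: [U(c=1) Z(c=1) I(c=3) Y(c=3)]
  9. access Y: HIT, count now 4. Cache: [U(c=1) Z(c=1) I(c=3) Y(c=4)]
  10. access G: MISS. Cache: [U(c=1) Z(c=1) G(c=1) I(c=3) Y(c=4)]
  11. access B: MISS. Cache: [U(c=1) Z(c=1) G(c=1) B(c=1) I(c=3) Y(c=4)]
  12. access G: HIT, count now 2. Cache: [U(c=1) Z(c=1) B(c=1) G(c=2) I(c=3) Y(c=4)]
  13. access B: HIT, count now 2. Cache: [U(c=1) Z(c=1) G(c=2) B(c=2) I(c=3) Y(c=4)]
  14. access Y: HIT, count now 5. Cache: [U(c=1) Z(c=1) G(c=2) B(c=2) I(c=3) Y(c=5)]
  15. access G: HIT, count now 3. Cache: [U(c=1) Z(c=1) B(c=2) I(c=3) G(c=3) Y(c=5)]
  16. access U: HIT, count now 2. Cache: [Z(c=1) B(c=2) U(c=2) I(c=3) G(c=3) Y(c=5)]
  17. access G: HIT, count now 4. Cache: [Z(c=1) B(c=2) U(c=2) I(c=3) G(c=4) Y(c=5)]
  18. access G: HIT, count now 5. Cache: [Z(c=1) B(c=2) U(c=2) I(c=3) Y(c=5) G(c=5)]
  19. access G: HIT, count now 6. Cache: [Z(c=1) B(c=2) U(c=2) I(c=3) Y(c=5) G(c=6)]
  20. access T: MISS. Cache: [Z(c=1) T(c=1) B(c=2) U(c=2) I(c=3) Y(c=5) G(c=6)]
  21. access B: HIT, count now 3. Cache: [Z(c=1) T(c=1) U(c=2) I(c=3) B(c=3) Y(c=5) G(c=6)]
  22. access Y: HIT, count now 6. Cache: [Z(c=1) T(c=1) U(c=2) I(c=3) B(c=3) G(c=6) Y(c=6)]
  23. access V: MISS, evict Z(c=1). Cache: [T(c=1) V(c=1) U(c=2) I(c=3) B(c=3) G(c=6) Y(c=6)]
Total: 15 hits, 8 misses, 1 evictions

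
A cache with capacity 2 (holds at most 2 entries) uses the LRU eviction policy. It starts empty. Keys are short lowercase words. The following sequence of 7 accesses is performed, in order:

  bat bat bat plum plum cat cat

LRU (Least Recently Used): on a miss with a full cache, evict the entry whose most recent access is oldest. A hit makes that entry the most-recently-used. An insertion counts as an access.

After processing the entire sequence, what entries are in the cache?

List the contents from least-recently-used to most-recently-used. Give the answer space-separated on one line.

Answer: plum cat

Derivation:
LRU simulation (capacity=2):
  1. access bat: MISS. Cache (LRU->MRU): [bat]
  2. access bat: HIT. Cache (LRU->MRU): [bat]
  3. access bat: HIT. Cache (LRU->MRU): [bat]
  4. access plum: MISS. Cache (LRU->MRU): [bat plum]
  5. access plum: HIT. Cache (LRU->MRU): [bat plum]
  6. access cat: MISS, evict bat. Cache (LRU->MRU): [plum cat]
  7. access cat: HIT. Cache (LRU->MRU): [plum cat]
Total: 4 hits, 3 misses, 1 evictions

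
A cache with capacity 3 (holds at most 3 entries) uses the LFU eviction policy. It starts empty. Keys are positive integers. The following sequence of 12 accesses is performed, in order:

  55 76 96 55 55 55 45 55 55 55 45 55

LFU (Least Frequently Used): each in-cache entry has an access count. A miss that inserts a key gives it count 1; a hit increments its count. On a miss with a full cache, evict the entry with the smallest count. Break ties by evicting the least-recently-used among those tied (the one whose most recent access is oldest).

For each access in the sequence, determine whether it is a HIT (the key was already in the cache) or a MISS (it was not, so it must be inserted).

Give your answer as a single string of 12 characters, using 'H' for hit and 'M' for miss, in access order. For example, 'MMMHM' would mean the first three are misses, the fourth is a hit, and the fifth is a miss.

LFU simulation (capacity=3):
  1. access 55: MISS. Cache: [55(c=1)]
  2. access 76: MISS. Cache: [55(c=1) 76(c=1)]
  3. access 96: MISS. Cache: [55(c=1) 76(c=1) 96(c=1)]
  4. access 55: HIT, count now 2. Cache: [76(c=1) 96(c=1) 55(c=2)]
  5. access 55: HIT, count now 3. Cache: [76(c=1) 96(c=1) 55(c=3)]
  6. access 55: HIT, count now 4. Cache: [76(c=1) 96(c=1) 55(c=4)]
  7. access 45: MISS, evict 76(c=1). Cache: [96(c=1) 45(c=1) 55(c=4)]
  8. access 55: HIT, count now 5. Cache: [96(c=1) 45(c=1) 55(c=5)]
  9. access 55: HIT, count now 6. Cache: [96(c=1) 45(c=1) 55(c=6)]
  10. access 55: HIT, count now 7. Cache: [96(c=1) 45(c=1) 55(c=7)]
  11. access 45: HIT, count now 2. Cache: [96(c=1) 45(c=2) 55(c=7)]
  12. access 55: HIT, count now 8. Cache: [96(c=1) 45(c=2) 55(c=8)]
Total: 8 hits, 4 misses, 1 evictions

Answer: MMMHHHMHHHHH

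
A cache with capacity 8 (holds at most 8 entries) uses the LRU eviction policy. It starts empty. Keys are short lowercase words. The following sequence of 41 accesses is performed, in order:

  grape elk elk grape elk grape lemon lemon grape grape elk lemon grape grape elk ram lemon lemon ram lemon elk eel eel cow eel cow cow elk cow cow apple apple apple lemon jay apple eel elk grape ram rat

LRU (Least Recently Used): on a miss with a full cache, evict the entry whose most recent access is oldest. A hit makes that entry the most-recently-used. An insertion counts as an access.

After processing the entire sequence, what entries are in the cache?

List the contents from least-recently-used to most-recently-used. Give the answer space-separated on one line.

LRU simulation (capacity=8):
  1. access grape: MISS. Cache (LRU->MRU): [grape]
  2. access elk: MISS. Cache (LRU->MRU): [grape elk]
  3. access elk: HIT. Cache (LRU->MRU): [grape elk]
  4. access grape: HIT. Cache (LRU->MRU): [elk grape]
  5. access elk: HIT. Cache (LRU->MRU): [grape elk]
  6. access grape: HIT. Cache (LRU->MRU): [elk grape]
  7. access lemon: MISS. Cache (LRU->MRU): [elk grape lemon]
  8. access lemon: HIT. Cache (LRU->MRU): [elk grape lemon]
  9. access grape: HIT. Cache (LRU->MRU): [elk lemon grape]
  10. access grape: HIT. Cache (LRU->MRU): [elk lemon grape]
  11. access elk: HIT. Cache (LRU->MRU): [lemon grape elk]
  12. access lemon: HIT. Cache (LRU->MRU): [grape elk lemon]
  13. access grape: HIT. Cache (LRU->MRU): [elk lemon grape]
  14. access grape: HIT. Cache (LRU->MRU): [elk lemon grape]
  15. access elk: HIT. Cache (LRU->MRU): [lemon grape elk]
  16. access ram: MISS. Cache (LRU->MRU): [lemon grape elk ram]
  17. access lemon: HIT. Cache (LRU->MRU): [grape elk ram lemon]
  18. access lemon: HIT. Cache (LRU->MRU): [grape elk ram lemon]
  19. access ram: HIT. Cache (LRU->MRU): [grape elk lemon ram]
  20. access lemon: HIT. Cache (LRU->MRU): [grape elk ram lemon]
  21. access elk: HIT. Cache (LRU->MRU): [grape ram lemon elk]
  22. access eel: MISS. Cache (LRU->MRU): [grape ram lemon elk eel]
  23. access eel: HIT. Cache (LRU->MRU): [grape ram lemon elk eel]
  24. access cow: MISS. Cache (LRU->MRU): [grape ram lemon elk eel cow]
  25. access eel: HIT. Cache (LRU->MRU): [grape ram lemon elk cow eel]
  26. access cow: HIT. Cache (LRU->MRU): [grape ram lemon elk eel cow]
  27. access cow: HIT. Cache (LRU->MRU): [grape ram lemon elk eel cow]
  28. access elk: HIT. Cache (LRU->MRU): [grape ram lemon eel cow elk]
  29. access cow: HIT. Cache (LRU->MRU): [grape ram lemon eel elk cow]
  30. access cow: HIT. Cache (LRU->MRU): [grape ram lemon eel elk cow]
  31. access apple: MISS. Cache (LRU->MRU): [grape ram lemon eel elk cow apple]
  32. access apple: HIT. Cache (LRU->MRU): [grape ram lemon eel elk cow apple]
  33. access apple: HIT. Cache (LRU->MRU): [grape ram lemon eel elk cow apple]
  34. access lemon: HIT. Cache (LRU->MRU): [grape ram eel elk cow apple lemon]
  35. access jay: MISS. Cache (LRU->MRU): [grape ram eel elk cow apple lemon jay]
  36. access apple: HIT. Cache (LRU->MRU): [grape ram eel elk cow lemon jay apple]
  37. access eel: HIT. Cache (LRU->MRU): [grape ram elk cow lemon jay apple eel]
  38. access elk: HIT. Cache (LRU->MRU): [grape ram cow lemon jay apple eel elk]
  39. access grape: HIT. Cache (LRU->MRU): [ram cow lemon jay apple eel elk grape]
  40. access ram: HIT. Cache (LRU->MRU): [cow lemon jay apple eel elk grape ram]
  41. access rat: MISS, evict cow. Cache (LRU->MRU): [lemon jay apple eel elk grape ram rat]
Total: 32 hits, 9 misses, 1 evictions

Answer: lemon jay apple eel elk grape ram rat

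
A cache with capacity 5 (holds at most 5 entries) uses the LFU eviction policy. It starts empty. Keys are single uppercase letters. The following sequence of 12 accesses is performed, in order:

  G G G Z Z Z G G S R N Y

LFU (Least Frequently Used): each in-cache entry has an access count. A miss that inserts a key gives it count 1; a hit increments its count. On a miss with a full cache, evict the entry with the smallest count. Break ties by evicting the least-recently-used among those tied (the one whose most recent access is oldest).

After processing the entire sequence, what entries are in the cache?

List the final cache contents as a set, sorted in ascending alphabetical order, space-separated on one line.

Answer: G N R Y Z

Derivation:
LFU simulation (capacity=5):
  1. access G: MISS. Cache: [G(c=1)]
  2. access G: HIT, count now 2. Cache: [G(c=2)]
  3. access G: HIT, count now 3. Cache: [G(c=3)]
  4. access Z: MISS. Cache: [Z(c=1) G(c=3)]
  5. access Z: HIT, count now 2. Cache: [Z(c=2) G(c=3)]
  6. access Z: HIT, count now 3. Cache: [G(c=3) Z(c=3)]
  7. access G: HIT, count now 4. Cache: [Z(c=3) G(c=4)]
  8. access G: HIT, count now 5. Cache: [Z(c=3) G(c=5)]
  9. access S: MISS. Cache: [S(c=1) Z(c=3) G(c=5)]
  10. access R: MISS. Cache: [S(c=1) R(c=1) Z(c=3) G(c=5)]
  11. access N: MISS. Cache: [S(c=1) R(c=1) N(c=1) Z(c=3) G(c=5)]
  12. access Y: MISS, evict S(c=1). Cache: [R(c=1) N(c=1) Y(c=1) Z(c=3) G(c=5)]
Total: 6 hits, 6 misses, 1 evictions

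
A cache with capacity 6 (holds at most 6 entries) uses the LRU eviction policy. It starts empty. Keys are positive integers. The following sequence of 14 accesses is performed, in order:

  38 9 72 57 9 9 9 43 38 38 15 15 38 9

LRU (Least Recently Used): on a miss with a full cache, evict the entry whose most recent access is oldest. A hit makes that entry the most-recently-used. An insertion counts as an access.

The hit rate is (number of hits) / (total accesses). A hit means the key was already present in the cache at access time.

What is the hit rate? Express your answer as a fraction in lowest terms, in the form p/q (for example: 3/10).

Answer: 4/7

Derivation:
LRU simulation (capacity=6):
  1. access 38: MISS. Cache (LRU->MRU): [38]
  2. access 9: MISS. Cache (LRU->MRU): [38 9]
  3. access 72: MISS. Cache (LRU->MRU): [38 9 72]
  4. access 57: MISS. Cache (LRU->MRU): [38 9 72 57]
  5. access 9: HIT. Cache (LRU->MRU): [38 72 57 9]
  6. access 9: HIT. Cache (LRU->MRU): [38 72 57 9]
  7. access 9: HIT. Cache (LRU->MRU): [38 72 57 9]
  8. access 43: MISS. Cache (LRU->MRU): [38 72 57 9 43]
  9. access 38: HIT. Cache (LRU->MRU): [72 57 9 43 38]
  10. access 38: HIT. Cache (LRU->MRU): [72 57 9 43 38]
  11. access 15: MISS. Cache (LRU->MRU): [72 57 9 43 38 15]
  12. access 15: HIT. Cache (LRU->MRU): [72 57 9 43 38 15]
  13. access 38: HIT. Cache (LRU->MRU): [72 57 9 43 15 38]
  14. access 9: HIT. Cache (LRU->MRU): [72 57 43 15 38 9]
Total: 8 hits, 6 misses, 0 evictions

Hit rate = 8/14 = 4/7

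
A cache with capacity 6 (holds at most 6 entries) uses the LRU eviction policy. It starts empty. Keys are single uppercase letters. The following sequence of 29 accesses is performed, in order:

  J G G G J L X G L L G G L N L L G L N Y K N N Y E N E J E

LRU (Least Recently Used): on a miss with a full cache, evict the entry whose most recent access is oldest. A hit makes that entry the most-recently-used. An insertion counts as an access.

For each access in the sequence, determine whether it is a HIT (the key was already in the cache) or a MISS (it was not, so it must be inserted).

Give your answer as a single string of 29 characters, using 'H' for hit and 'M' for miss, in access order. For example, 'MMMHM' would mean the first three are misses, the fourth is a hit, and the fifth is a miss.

Answer: MMHHHMMHHHHHHMHHHHHMMHHHMHHMH

Derivation:
LRU simulation (capacity=6):
  1. access J: MISS. Cache (LRU->MRU): [J]
  2. access G: MISS. Cache (LRU->MRU): [J G]
  3. access G: HIT. Cache (LRU->MRU): [J G]
  4. access G: HIT. Cache (LRU->MRU): [J G]
  5. access J: HIT. Cache (LRU->MRU): [G J]
  6. access L: MISS. Cache (LRU->MRU): [G J L]
  7. access X: MISS. Cache (LRU->MRU): [G J L X]
  8. access G: HIT. Cache (LRU->MRU): [J L X G]
  9. access L: HIT. Cache (LRU->MRU): [J X G L]
  10. access L: HIT. Cache (LRU->MRU): [J X G L]
  11. access G: HIT. Cache (LRU->MRU): [J X L G]
  12. access G: HIT. Cache (LRU->MRU): [J X L G]
  13. access L: HIT. Cache (LRU->MRU): [J X G L]
  14. access N: MISS. Cache (LRU->MRU): [J X G L N]
  15. access L: HIT. Cache (LRU->MRU): [J X G N L]
  16. access L: HIT. Cache (LRU->MRU): [J X G N L]
  17. access G: HIT. Cache (LRU->MRU): [J X N L G]
  18. access L: HIT. Cache (LRU->MRU): [J X N G L]
  19. access N: HIT. Cache (LRU->MRU): [J X G L N]
  20. access Y: MISS. Cache (LRU->MRU): [J X G L N Y]
  21. access K: MISS, evict J. Cache (LRU->MRU): [X G L N Y K]
  22. access N: HIT. Cache (LRU->MRU): [X G L Y K N]
  23. access N: HIT. Cache (LRU->MRU): [X G L Y K N]
  24. access Y: HIT. Cache (LRU->MRU): [X G L K N Y]
  25. access E: MISS, evict X. Cache (LRU->MRU): [G L K N Y E]
  26. access N: HIT. Cache (LRU->MRU): [G L K Y E N]
  27. access E: HIT. Cache (LRU->MRU): [G L K Y N E]
  28. access J: MISS, evict G. Cache (LRU->MRU): [L K Y N E J]
  29. access E: HIT. Cache (LRU->MRU): [L K Y N J E]
Total: 20 hits, 9 misses, 3 evictions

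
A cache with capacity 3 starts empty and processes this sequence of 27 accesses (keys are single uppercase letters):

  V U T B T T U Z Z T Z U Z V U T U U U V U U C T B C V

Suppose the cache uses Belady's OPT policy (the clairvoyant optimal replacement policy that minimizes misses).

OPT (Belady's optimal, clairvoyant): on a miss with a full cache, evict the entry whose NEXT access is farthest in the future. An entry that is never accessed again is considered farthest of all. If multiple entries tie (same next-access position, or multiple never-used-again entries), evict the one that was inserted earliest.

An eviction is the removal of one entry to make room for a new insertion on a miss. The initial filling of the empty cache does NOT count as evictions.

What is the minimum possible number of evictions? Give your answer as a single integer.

OPT (Belady) simulation (capacity=3):
  1. access V: MISS. Cache: [V]
  2. access U: MISS. Cache: [V U]
  3. access T: MISS. Cache: [V U T]
  4. access B: MISS, evict V (next use: step 14). Cache: [U T B]
  5. access T: HIT. Next use of T: step 6. Cache: [U T B]
  6. access T: HIT. Next use of T: step 10. Cache: [U T B]
  7. access U: HIT. Next use of U: step 12. Cache: [U T B]
  8. access Z: MISS, evict B (next use: step 25). Cache: [U T Z]
  9. access Z: HIT. Next use of Z: step 11. Cache: [U T Z]
  10. access T: HIT. Next use of T: step 16. Cache: [U T Z]
  11. access Z: HIT. Next use of Z: step 13. Cache: [U T Z]
  12. access U: HIT. Next use of U: step 15. Cache: [U T Z]
  13. access Z: HIT. Next use of Z: never. Cache: [U T Z]
  14. access V: MISS, evict Z (next use: never). Cache: [U T V]
  15. access U: HIT. Next use of U: step 17. Cache: [U T V]
  16. access T: HIT. Next use of T: step 24. Cache: [U T V]
  17. access U: HIT. Next use of U: step 18. Cache: [U T V]
  18. access U: HIT. Next use of U: step 19. Cache: [U T V]
  19. access U: HIT. Next use of U: step 21. Cache: [U T V]
  20. access V: HIT. Next use of V: step 27. Cache: [U T V]
  21. access U: HIT. Next use of U: step 22. Cache: [U T V]
  22. access U: HIT. Next use of U: never. Cache: [U T V]
  23. access C: MISS, evict U (next use: never). Cache: [T V C]
  24. access T: HIT. Next use of T: never. Cache: [T V C]
  25. access B: MISS, evict T (next use: never). Cache: [V C B]
  26. access C: HIT. Next use of C: never. Cache: [V C B]
  27. access V: HIT. Next use of V: never. Cache: [V C B]
Total: 19 hits, 8 misses, 5 evictions

Answer: 5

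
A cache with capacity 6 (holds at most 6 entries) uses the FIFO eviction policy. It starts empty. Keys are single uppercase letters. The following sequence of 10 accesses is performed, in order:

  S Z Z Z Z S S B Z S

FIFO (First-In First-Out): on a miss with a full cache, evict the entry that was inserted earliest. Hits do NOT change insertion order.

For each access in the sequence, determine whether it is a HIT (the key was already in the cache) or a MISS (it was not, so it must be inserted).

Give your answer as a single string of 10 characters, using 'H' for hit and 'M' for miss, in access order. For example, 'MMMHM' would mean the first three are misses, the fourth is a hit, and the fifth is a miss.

FIFO simulation (capacity=6):
  1. access S: MISS. Cache (old->new): [S]
  2. access Z: MISS. Cache (old->new): [S Z]
  3. access Z: HIT. Cache (old->new): [S Z]
  4. access Z: HIT. Cache (old->new): [S Z]
  5. access Z: HIT. Cache (old->new): [S Z]
  6. access S: HIT. Cache (old->new): [S Z]
  7. access S: HIT. Cache (old->new): [S Z]
  8. access B: MISS. Cache (old->new): [S Z B]
  9. access Z: HIT. Cache (old->new): [S Z B]
  10. access S: HIT. Cache (old->new): [S Z B]
Total: 7 hits, 3 misses, 0 evictions

Answer: MMHHHHHMHH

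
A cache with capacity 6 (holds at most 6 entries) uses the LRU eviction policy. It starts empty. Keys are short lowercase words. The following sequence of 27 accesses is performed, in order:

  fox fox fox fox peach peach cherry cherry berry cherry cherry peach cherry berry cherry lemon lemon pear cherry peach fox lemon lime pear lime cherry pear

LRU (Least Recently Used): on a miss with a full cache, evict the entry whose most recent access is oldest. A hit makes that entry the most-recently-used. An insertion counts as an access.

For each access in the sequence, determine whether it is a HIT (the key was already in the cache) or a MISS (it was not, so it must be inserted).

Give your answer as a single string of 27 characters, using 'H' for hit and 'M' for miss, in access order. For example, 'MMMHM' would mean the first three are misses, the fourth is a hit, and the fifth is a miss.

Answer: MHHHMHMHMHHHHHHMHMHHHHMHHHH

Derivation:
LRU simulation (capacity=6):
  1. access fox: MISS. Cache (LRU->MRU): [fox]
  2. access fox: HIT. Cache (LRU->MRU): [fox]
  3. access fox: HIT. Cache (LRU->MRU): [fox]
  4. access fox: HIT. Cache (LRU->MRU): [fox]
  5. access peach: MISS. Cache (LRU->MRU): [fox peach]
  6. access peach: HIT. Cache (LRU->MRU): [fox peach]
  7. access cherry: MISS. Cache (LRU->MRU): [fox peach cherry]
  8. access cherry: HIT. Cache (LRU->MRU): [fox peach cherry]
  9. access berry: MISS. Cache (LRU->MRU): [fox peach cherry berry]
  10. access cherry: HIT. Cache (LRU->MRU): [fox peach berry cherry]
  11. access cherry: HIT. Cache (LRU->MRU): [fox peach berry cherry]
  12. access peach: HIT. Cache (LRU->MRU): [fox berry cherry peach]
  13. access cherry: HIT. Cache (LRU->MRU): [fox berry peach cherry]
  14. access berry: HIT. Cache (LRU->MRU): [fox peach cherry berry]
  15. access cherry: HIT. Cache (LRU->MRU): [fox peach berry cherry]
  16. access lemon: MISS. Cache (LRU->MRU): [fox peach berry cherry lemon]
  17. access lemon: HIT. Cache (LRU->MRU): [fox peach berry cherry lemon]
  18. access pear: MISS. Cache (LRU->MRU): [fox peach berry cherry lemon pear]
  19. access cherry: HIT. Cache (LRU->MRU): [fox peach berry lemon pear cherry]
  20. access peach: HIT. Cache (LRU->MRU): [fox berry lemon pear cherry peach]
  21. access fox: HIT. Cache (LRU->MRU): [berry lemon pear cherry peach fox]
  22. access lemon: HIT. Cache (LRU->MRU): [berry pear cherry peach fox lemon]
  23. access lime: MISS, evict berry. Cache (LRU->MRU): [pear cherry peach fox lemon lime]
  24. access pear: HIT. Cache (LRU->MRU): [cherry peach fox lemon lime pear]
  25. access lime: HIT. Cache (LRU->MRU): [cherry peach fox lemon pear lime]
  26. access cherry: HIT. Cache (LRU->MRU): [peach fox lemon pear lime cherry]
  27. access pear: HIT. Cache (LRU->MRU): [peach fox lemon lime cherry pear]
Total: 20 hits, 7 misses, 1 evictions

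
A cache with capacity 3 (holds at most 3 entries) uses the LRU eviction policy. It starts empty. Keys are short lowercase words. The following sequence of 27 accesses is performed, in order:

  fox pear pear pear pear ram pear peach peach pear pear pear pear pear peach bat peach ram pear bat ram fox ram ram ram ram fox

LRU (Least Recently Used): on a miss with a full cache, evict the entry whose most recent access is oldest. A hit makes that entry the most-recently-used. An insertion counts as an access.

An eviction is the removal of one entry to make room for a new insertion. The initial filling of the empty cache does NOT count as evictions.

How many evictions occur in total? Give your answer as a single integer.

LRU simulation (capacity=3):
  1. access fox: MISS. Cache (LRU->MRU): [fox]
  2. access pear: MISS. Cache (LRU->MRU): [fox pear]
  3. access pear: HIT. Cache (LRU->MRU): [fox pear]
  4. access pear: HIT. Cache (LRU->MRU): [fox pear]
  5. access pear: HIT. Cache (LRU->MRU): [fox pear]
  6. access ram: MISS. Cache (LRU->MRU): [fox pear ram]
  7. access pear: HIT. Cache (LRU->MRU): [fox ram pear]
  8. access peach: MISS, evict fox. Cache (LRU->MRU): [ram pear peach]
  9. access peach: HIT. Cache (LRU->MRU): [ram pear peach]
  10. access pear: HIT. Cache (LRU->MRU): [ram peach pear]
  11. access pear: HIT. Cache (LRU->MRU): [ram peach pear]
  12. access pear: HIT. Cache (LRU->MRU): [ram peach pear]
  13. access pear: HIT. Cache (LRU->MRU): [ram peach pear]
  14. access pear: HIT. Cache (LRU->MRU): [ram peach pear]
  15. access peach: HIT. Cache (LRU->MRU): [ram pear peach]
  16. access bat: MISS, evict ram. Cache (LRU->MRU): [pear peach bat]
  17. access peach: HIT. Cache (LRU->MRU): [pear bat peach]
  18. access ram: MISS, evict pear. Cache (LRU->MRU): [bat peach ram]
  19. access pear: MISS, evict bat. Cache (LRU->MRU): [peach ram pear]
  20. access bat: MISS, evict peach. Cache (LRU->MRU): [ram pear bat]
  21. access ram: HIT. Cache (LRU->MRU): [pear bat ram]
  22. access fox: MISS, evict pear. Cache (LRU->MRU): [bat ram fox]
  23. access ram: HIT. Cache (LRU->MRU): [bat fox ram]
  24. access ram: HIT. Cache (LRU->MRU): [bat fox ram]
  25. access ram: HIT. Cache (LRU->MRU): [bat fox ram]
  26. access ram: HIT. Cache (LRU->MRU): [bat fox ram]
  27. access fox: HIT. Cache (LRU->MRU): [bat ram fox]
Total: 18 hits, 9 misses, 6 evictions

Answer: 6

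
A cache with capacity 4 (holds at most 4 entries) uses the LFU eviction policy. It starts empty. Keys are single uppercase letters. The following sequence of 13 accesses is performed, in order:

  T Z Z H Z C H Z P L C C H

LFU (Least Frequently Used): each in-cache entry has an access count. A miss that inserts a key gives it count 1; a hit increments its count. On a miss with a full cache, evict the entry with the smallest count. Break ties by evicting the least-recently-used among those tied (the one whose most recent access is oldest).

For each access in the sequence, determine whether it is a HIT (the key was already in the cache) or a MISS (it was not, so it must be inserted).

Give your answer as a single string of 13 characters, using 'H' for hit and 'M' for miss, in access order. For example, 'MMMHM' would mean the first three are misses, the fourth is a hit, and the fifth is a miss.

LFU simulation (capacity=4):
  1. access T: MISS. Cache: [T(c=1)]
  2. access Z: MISS. Cache: [T(c=1) Z(c=1)]
  3. access Z: HIT, count now 2. Cache: [T(c=1) Z(c=2)]
  4. access H: MISS. Cache: [T(c=1) H(c=1) Z(c=2)]
  5. access Z: HIT, count now 3. Cache: [T(c=1) H(c=1) Z(c=3)]
  6. access C: MISS. Cache: [T(c=1) H(c=1) C(c=1) Z(c=3)]
  7. access H: HIT, count now 2. Cache: [T(c=1) C(c=1) H(c=2) Z(c=3)]
  8. access Z: HIT, count now 4. Cache: [T(c=1) C(c=1) H(c=2) Z(c=4)]
  9. access P: MISS, evict T(c=1). Cache: [C(c=1) P(c=1) H(c=2) Z(c=4)]
  10. access L: MISS, evict C(c=1). Cache: [P(c=1) L(c=1) H(c=2) Z(c=4)]
  11. access C: MISS, evict P(c=1). Cache: [L(c=1) C(c=1) H(c=2) Z(c=4)]
  12. access C: HIT, count now 2. Cache: [L(c=1) H(c=2) C(c=2) Z(c=4)]
  13. access H: HIT, count now 3. Cache: [L(c=1) C(c=2) H(c=3) Z(c=4)]
Total: 6 hits, 7 misses, 3 evictions

Answer: MMHMHMHHMMMHH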